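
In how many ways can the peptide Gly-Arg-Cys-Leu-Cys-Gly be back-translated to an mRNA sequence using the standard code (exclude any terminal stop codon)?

2304

Gly: 4 codons.
Arg: 6 codons.
Cys: 2 codons.
Leu: 6 codons.
Cys: 2 codons.
Gly: 4 codons.
4 × 6 × 2 × 6 × 2 × 4 = 2304.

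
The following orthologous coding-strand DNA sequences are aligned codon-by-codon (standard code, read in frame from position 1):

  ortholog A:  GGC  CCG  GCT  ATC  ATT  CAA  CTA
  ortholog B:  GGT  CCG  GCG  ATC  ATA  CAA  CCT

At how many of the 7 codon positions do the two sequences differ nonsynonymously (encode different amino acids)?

1

Codon 1: GGC Gly / GGT Gly — synonymous.
Codon 2: CCG Pro / CCG Pro — identical.
Codon 3: GCT Ala / GCG Ala — synonymous.
Codon 4: ATC Ile / ATC Ile — identical.
Codon 5: ATT Ile / ATA Ile — synonymous.
Codon 6: CAA Gln / CAA Gln — identical.
Codon 7: CTA Leu / CCT Pro — nonsynonymous.
Nonsynonymous differences: 1.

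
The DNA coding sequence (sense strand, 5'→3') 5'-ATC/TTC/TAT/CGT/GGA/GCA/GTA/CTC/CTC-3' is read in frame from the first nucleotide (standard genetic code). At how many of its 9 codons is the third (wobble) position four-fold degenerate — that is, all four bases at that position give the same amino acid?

Codon 1 ATC (Ile): third position 3-fold.
Codon 2 TTC (Phe): third position 2-fold.
Codon 3 TAT (Tyr): third position 2-fold.
Codon 4 CGT (Arg): third position 4-fold.
Codon 5 GGA (Gly): third position 4-fold.
Codon 6 GCA (Ala): third position 4-fold.
Codon 7 GTA (Val): third position 4-fold.
Codon 8 CTC (Leu): third position 4-fold.
Codon 9 CTC (Leu): third position 4-fold.
Four-fold degenerate third positions: 6.

6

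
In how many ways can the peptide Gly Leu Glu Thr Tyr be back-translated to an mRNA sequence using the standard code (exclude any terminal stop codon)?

Gly: 4 codons.
Leu: 6 codons.
Glu: 2 codons.
Thr: 4 codons.
Tyr: 2 codons.
4 × 6 × 2 × 4 × 2 = 384.

384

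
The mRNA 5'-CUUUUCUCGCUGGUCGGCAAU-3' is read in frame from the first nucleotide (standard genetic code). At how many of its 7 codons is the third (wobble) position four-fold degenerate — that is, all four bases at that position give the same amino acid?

5

Codon 1 CUU (Leu): third position 4-fold.
Codon 2 UUC (Phe): third position 2-fold.
Codon 3 UCG (Ser): third position 4-fold.
Codon 4 CUG (Leu): third position 4-fold.
Codon 5 GUC (Val): third position 4-fold.
Codon 6 GGC (Gly): third position 4-fold.
Codon 7 AAU (Asn): third position 2-fold.
Four-fold degenerate third positions: 5.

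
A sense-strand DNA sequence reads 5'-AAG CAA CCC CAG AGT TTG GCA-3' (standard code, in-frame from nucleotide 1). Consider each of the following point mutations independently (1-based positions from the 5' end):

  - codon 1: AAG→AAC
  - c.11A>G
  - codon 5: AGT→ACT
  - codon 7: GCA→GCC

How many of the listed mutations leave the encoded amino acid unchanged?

1

Codon 1: AAG (Lys) → AAC (Asn) — missense.
Codon 4: CAG (Gln) → CGG (Arg) — missense.
Codon 5: AGT (Ser) → ACT (Thr) — missense.
Codon 7: GCA (Ala) → GCC (Ala) — synonymous.
Synonymous: 1 of 4.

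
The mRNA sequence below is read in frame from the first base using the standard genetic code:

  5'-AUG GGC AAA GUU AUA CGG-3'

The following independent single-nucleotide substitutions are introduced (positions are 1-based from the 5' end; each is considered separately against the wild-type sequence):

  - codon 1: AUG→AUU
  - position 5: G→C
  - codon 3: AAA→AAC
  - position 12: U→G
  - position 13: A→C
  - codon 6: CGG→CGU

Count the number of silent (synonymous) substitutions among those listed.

2

Codon 1: AUG (Met) → AUU (Ile) — missense.
Codon 2: GGC (Gly) → GCC (Ala) — missense.
Codon 3: AAA (Lys) → AAC (Asn) — missense.
Codon 4: GUU (Val) → GUG (Val) — synonymous.
Codon 5: AUA (Ile) → CUA (Leu) — missense.
Codon 6: CGG (Arg) → CGU (Arg) — synonymous.
Synonymous: 2 of 6.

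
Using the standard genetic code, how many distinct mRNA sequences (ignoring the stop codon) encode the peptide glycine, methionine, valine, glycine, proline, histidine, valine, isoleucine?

6144

Gly: 4 codons.
Met: 1 codon.
Val: 4 codons.
Gly: 4 codons.
Pro: 4 codons.
His: 2 codons.
Val: 4 codons.
Ile: 3 codons.
4 × 1 × 4 × 4 × 4 × 2 × 4 × 3 = 6144.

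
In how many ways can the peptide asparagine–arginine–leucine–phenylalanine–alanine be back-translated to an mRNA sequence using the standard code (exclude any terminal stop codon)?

576

Asn: 2 codons.
Arg: 6 codons.
Leu: 6 codons.
Phe: 2 codons.
Ala: 4 codons.
2 × 6 × 6 × 2 × 4 = 576.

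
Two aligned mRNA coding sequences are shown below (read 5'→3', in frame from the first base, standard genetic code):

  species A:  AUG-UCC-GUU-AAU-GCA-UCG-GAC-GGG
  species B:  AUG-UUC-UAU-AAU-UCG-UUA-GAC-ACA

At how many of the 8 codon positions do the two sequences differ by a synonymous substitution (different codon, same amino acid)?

Codon 1: AUG Met / AUG Met — identical.
Codon 2: UCC Ser / UUC Phe — nonsynonymous.
Codon 3: GUU Val / UAU Tyr — nonsynonymous.
Codon 4: AAU Asn / AAU Asn — identical.
Codon 5: GCA Ala / UCG Ser — nonsynonymous.
Codon 6: UCG Ser / UUA Leu — nonsynonymous.
Codon 7: GAC Asp / GAC Asp — identical.
Codon 8: GGG Gly / ACA Thr — nonsynonymous.
Synonymous differences: 0.

0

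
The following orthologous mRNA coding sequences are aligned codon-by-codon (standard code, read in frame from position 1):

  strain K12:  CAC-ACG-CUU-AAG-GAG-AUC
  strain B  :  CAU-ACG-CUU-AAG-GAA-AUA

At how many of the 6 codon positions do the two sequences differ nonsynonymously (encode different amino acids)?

0

Codon 1: CAC His / CAU His — synonymous.
Codon 2: ACG Thr / ACG Thr — identical.
Codon 3: CUU Leu / CUU Leu — identical.
Codon 4: AAG Lys / AAG Lys — identical.
Codon 5: GAG Glu / GAA Glu — synonymous.
Codon 6: AUC Ile / AUA Ile — synonymous.
Nonsynonymous differences: 0.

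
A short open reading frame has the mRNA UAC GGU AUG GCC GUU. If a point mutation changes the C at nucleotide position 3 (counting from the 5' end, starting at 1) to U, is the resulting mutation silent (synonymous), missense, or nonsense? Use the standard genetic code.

silent

Position 3 falls in codon 1: UAC → Tyr.
After the substitution the codon is UAU → Tyr.
Both encode Tyr, so the change is synonymous.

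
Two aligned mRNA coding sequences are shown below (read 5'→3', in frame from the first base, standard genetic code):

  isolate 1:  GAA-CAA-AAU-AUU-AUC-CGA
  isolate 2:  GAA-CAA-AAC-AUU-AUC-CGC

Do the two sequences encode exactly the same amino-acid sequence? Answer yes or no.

Codon 1: GAA Glu / GAA Glu — identical.
Codon 2: CAA Gln / CAA Gln — identical.
Codon 3: AAU Asn / AAC Asn — synonymous.
Codon 4: AUU Ile / AUU Ile — identical.
Codon 5: AUC Ile / AUC Ile — identical.
Codon 6: CGA Arg / CGC Arg — synonymous.
Nonsynonymous differences: 0 → same protein.

yes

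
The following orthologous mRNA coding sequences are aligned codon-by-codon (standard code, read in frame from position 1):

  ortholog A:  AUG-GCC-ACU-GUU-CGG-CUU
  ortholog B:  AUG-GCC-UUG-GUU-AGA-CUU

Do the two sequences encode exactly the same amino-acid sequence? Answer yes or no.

no

Codon 1: AUG Met / AUG Met — identical.
Codon 2: GCC Ala / GCC Ala — identical.
Codon 3: ACU Thr / UUG Leu — nonsynonymous.
Codon 4: GUU Val / GUU Val — identical.
Codon 5: CGG Arg / AGA Arg — synonymous.
Codon 6: CUU Leu / CUU Leu — identical.
Nonsynonymous differences: 1 → different protein.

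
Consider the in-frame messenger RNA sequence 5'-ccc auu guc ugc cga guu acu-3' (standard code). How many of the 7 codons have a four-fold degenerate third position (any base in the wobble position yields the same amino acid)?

5

Codon 1 CCC (Pro): third position 4-fold.
Codon 2 AUU (Ile): third position 3-fold.
Codon 3 GUC (Val): third position 4-fold.
Codon 4 UGC (Cys): third position 2-fold.
Codon 5 CGA (Arg): third position 4-fold.
Codon 6 GUU (Val): third position 4-fold.
Codon 7 ACU (Thr): third position 4-fold.
Four-fold degenerate third positions: 5.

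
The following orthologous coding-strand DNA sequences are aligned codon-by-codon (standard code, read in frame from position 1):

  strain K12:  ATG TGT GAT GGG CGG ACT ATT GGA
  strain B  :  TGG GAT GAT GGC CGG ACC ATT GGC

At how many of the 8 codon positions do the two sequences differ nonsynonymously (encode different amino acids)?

Codon 1: ATG Met / TGG Trp — nonsynonymous.
Codon 2: TGT Cys / GAT Asp — nonsynonymous.
Codon 3: GAT Asp / GAT Asp — identical.
Codon 4: GGG Gly / GGC Gly — synonymous.
Codon 5: CGG Arg / CGG Arg — identical.
Codon 6: ACT Thr / ACC Thr — synonymous.
Codon 7: ATT Ile / ATT Ile — identical.
Codon 8: GGA Gly / GGC Gly — synonymous.
Nonsynonymous differences: 2.

2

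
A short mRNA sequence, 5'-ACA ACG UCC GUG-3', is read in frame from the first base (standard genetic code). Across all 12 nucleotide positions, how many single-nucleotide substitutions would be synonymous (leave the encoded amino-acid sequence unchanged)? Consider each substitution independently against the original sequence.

Codon 1 (ACA, Thr): 3 synonymous substitutions.
Codon 2 (ACG, Thr): 3 synonymous substitutions.
Codon 3 (UCC, Ser): 3 synonymous substitutions.
Codon 4 (GUG, Val): 3 synonymous substitutions.
Total: 3 + 3 + 3 + 3 = 12.

12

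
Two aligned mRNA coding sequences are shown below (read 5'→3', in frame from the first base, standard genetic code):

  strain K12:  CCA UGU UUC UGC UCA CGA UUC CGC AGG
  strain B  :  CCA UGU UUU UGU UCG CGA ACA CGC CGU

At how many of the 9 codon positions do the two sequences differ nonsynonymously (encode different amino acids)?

Codon 1: CCA Pro / CCA Pro — identical.
Codon 2: UGU Cys / UGU Cys — identical.
Codon 3: UUC Phe / UUU Phe — synonymous.
Codon 4: UGC Cys / UGU Cys — synonymous.
Codon 5: UCA Ser / UCG Ser — synonymous.
Codon 6: CGA Arg / CGA Arg — identical.
Codon 7: UUC Phe / ACA Thr — nonsynonymous.
Codon 8: CGC Arg / CGC Arg — identical.
Codon 9: AGG Arg / CGU Arg — synonymous.
Nonsynonymous differences: 1.

1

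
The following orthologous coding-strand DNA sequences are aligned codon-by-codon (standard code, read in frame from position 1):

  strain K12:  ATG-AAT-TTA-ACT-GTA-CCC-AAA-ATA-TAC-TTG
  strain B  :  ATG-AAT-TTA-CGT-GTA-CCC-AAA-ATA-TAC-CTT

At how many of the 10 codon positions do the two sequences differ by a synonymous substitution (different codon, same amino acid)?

1

Codon 1: ATG Met / ATG Met — identical.
Codon 2: AAT Asn / AAT Asn — identical.
Codon 3: TTA Leu / TTA Leu — identical.
Codon 4: ACT Thr / CGT Arg — nonsynonymous.
Codon 5: GTA Val / GTA Val — identical.
Codon 6: CCC Pro / CCC Pro — identical.
Codon 7: AAA Lys / AAA Lys — identical.
Codon 8: ATA Ile / ATA Ile — identical.
Codon 9: TAC Tyr / TAC Tyr — identical.
Codon 10: TTG Leu / CTT Leu — synonymous.
Synonymous differences: 1.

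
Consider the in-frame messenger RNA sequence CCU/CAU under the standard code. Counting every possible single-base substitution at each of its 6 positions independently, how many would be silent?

Codon 1 (CCU, Pro): 3 synonymous substitutions.
Codon 2 (CAU, His): 1 synonymous substitution.
Total: 3 + 1 = 4.

4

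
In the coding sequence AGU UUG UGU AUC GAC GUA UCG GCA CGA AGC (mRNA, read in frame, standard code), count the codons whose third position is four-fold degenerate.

Codon 1 AGU (Ser): third position 2-fold.
Codon 2 UUG (Leu): third position 2-fold.
Codon 3 UGU (Cys): third position 2-fold.
Codon 4 AUC (Ile): third position 3-fold.
Codon 5 GAC (Asp): third position 2-fold.
Codon 6 GUA (Val): third position 4-fold.
Codon 7 UCG (Ser): third position 4-fold.
Codon 8 GCA (Ala): third position 4-fold.
Codon 9 CGA (Arg): third position 4-fold.
Codon 10 AGC (Ser): third position 2-fold.
Four-fold degenerate third positions: 4.

4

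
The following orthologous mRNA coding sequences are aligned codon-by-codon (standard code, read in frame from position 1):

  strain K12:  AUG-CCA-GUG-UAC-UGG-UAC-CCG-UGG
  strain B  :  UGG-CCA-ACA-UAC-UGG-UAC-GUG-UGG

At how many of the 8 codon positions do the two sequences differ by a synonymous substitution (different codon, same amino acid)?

Codon 1: AUG Met / UGG Trp — nonsynonymous.
Codon 2: CCA Pro / CCA Pro — identical.
Codon 3: GUG Val / ACA Thr — nonsynonymous.
Codon 4: UAC Tyr / UAC Tyr — identical.
Codon 5: UGG Trp / UGG Trp — identical.
Codon 6: UAC Tyr / UAC Tyr — identical.
Codon 7: CCG Pro / GUG Val — nonsynonymous.
Codon 8: UGG Trp / UGG Trp — identical.
Synonymous differences: 0.

0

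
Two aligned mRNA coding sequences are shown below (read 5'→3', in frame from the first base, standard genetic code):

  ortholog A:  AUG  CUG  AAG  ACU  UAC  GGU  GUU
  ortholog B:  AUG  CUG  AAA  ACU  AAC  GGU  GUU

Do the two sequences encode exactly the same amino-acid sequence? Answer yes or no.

Codon 1: AUG Met / AUG Met — identical.
Codon 2: CUG Leu / CUG Leu — identical.
Codon 3: AAG Lys / AAA Lys — synonymous.
Codon 4: ACU Thr / ACU Thr — identical.
Codon 5: UAC Tyr / AAC Asn — nonsynonymous.
Codon 6: GGU Gly / GGU Gly — identical.
Codon 7: GUU Val / GUU Val — identical.
Nonsynonymous differences: 1 → different protein.

no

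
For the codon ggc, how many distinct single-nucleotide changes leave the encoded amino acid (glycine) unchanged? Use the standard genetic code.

Position 1: none → 0 synonymous.
Position 2: none → 0 synonymous.
Position 3: GGU, GGA, GGG → 3 synonymous.
Total: 0 + 0 + 3 = 3.

3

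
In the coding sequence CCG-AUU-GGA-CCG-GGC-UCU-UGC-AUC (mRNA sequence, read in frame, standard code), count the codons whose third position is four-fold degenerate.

5

Codon 1 CCG (Pro): third position 4-fold.
Codon 2 AUU (Ile): third position 3-fold.
Codon 3 GGA (Gly): third position 4-fold.
Codon 4 CCG (Pro): third position 4-fold.
Codon 5 GGC (Gly): third position 4-fold.
Codon 6 UCU (Ser): third position 4-fold.
Codon 7 UGC (Cys): third position 2-fold.
Codon 8 AUC (Ile): third position 3-fold.
Four-fold degenerate third positions: 5.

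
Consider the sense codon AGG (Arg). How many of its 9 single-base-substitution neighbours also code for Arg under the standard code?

Position 1: CGG → 1 synonymous.
Position 2: none → 0 synonymous.
Position 3: AGA → 1 synonymous.
Total: 1 + 0 + 1 = 2.

2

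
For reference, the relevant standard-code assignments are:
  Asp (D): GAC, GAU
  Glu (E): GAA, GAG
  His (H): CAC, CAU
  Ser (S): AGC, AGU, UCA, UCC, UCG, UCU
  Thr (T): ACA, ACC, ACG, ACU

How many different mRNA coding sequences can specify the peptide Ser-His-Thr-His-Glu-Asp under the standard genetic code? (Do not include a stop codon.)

384

Ser: 6 codons.
His: 2 codons.
Thr: 4 codons.
His: 2 codons.
Glu: 2 codons.
Asp: 2 codons.
6 × 2 × 4 × 2 × 2 × 2 = 384.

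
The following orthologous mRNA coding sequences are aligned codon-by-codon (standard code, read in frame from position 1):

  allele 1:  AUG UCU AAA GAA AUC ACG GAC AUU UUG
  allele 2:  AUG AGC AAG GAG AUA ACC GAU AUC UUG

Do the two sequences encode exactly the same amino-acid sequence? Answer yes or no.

Codon 1: AUG Met / AUG Met — identical.
Codon 2: UCU Ser / AGC Ser — synonymous.
Codon 3: AAA Lys / AAG Lys — synonymous.
Codon 4: GAA Glu / GAG Glu — synonymous.
Codon 5: AUC Ile / AUA Ile — synonymous.
Codon 6: ACG Thr / ACC Thr — synonymous.
Codon 7: GAC Asp / GAU Asp — synonymous.
Codon 8: AUU Ile / AUC Ile — synonymous.
Codon 9: UUG Leu / UUG Leu — identical.
Nonsynonymous differences: 0 → same protein.

yes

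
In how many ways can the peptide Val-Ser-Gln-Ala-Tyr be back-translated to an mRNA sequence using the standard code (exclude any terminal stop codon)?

384

Val: 4 codons.
Ser: 6 codons.
Gln: 2 codons.
Ala: 4 codons.
Tyr: 2 codons.
4 × 6 × 2 × 4 × 2 = 384.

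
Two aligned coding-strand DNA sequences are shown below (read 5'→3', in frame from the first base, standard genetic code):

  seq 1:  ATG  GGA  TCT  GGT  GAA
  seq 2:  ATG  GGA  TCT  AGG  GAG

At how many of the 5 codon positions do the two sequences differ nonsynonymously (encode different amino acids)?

Codon 1: ATG Met / ATG Met — identical.
Codon 2: GGA Gly / GGA Gly — identical.
Codon 3: TCT Ser / TCT Ser — identical.
Codon 4: GGT Gly / AGG Arg — nonsynonymous.
Codon 5: GAA Glu / GAG Glu — synonymous.
Nonsynonymous differences: 1.

1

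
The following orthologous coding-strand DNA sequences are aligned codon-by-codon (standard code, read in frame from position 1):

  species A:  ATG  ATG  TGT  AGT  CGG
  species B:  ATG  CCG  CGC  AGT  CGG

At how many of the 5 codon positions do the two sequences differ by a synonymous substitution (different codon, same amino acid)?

0

Codon 1: ATG Met / ATG Met — identical.
Codon 2: ATG Met / CCG Pro — nonsynonymous.
Codon 3: TGT Cys / CGC Arg — nonsynonymous.
Codon 4: AGT Ser / AGT Ser — identical.
Codon 5: CGG Arg / CGG Arg — identical.
Synonymous differences: 0.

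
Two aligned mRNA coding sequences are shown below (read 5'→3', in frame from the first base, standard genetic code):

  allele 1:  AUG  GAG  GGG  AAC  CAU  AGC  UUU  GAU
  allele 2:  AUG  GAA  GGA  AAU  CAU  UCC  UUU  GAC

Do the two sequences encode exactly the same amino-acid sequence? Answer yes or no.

yes

Codon 1: AUG Met / AUG Met — identical.
Codon 2: GAG Glu / GAA Glu — synonymous.
Codon 3: GGG Gly / GGA Gly — synonymous.
Codon 4: AAC Asn / AAU Asn — synonymous.
Codon 5: CAU His / CAU His — identical.
Codon 6: AGC Ser / UCC Ser — synonymous.
Codon 7: UUU Phe / UUU Phe — identical.
Codon 8: GAU Asp / GAC Asp — synonymous.
Nonsynonymous differences: 0 → same protein.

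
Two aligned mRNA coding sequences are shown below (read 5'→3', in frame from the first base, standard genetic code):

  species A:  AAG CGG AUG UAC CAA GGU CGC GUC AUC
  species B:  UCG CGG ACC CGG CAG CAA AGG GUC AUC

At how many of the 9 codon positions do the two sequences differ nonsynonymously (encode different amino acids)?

4

Codon 1: AAG Lys / UCG Ser — nonsynonymous.
Codon 2: CGG Arg / CGG Arg — identical.
Codon 3: AUG Met / ACC Thr — nonsynonymous.
Codon 4: UAC Tyr / CGG Arg — nonsynonymous.
Codon 5: CAA Gln / CAG Gln — synonymous.
Codon 6: GGU Gly / CAA Gln — nonsynonymous.
Codon 7: CGC Arg / AGG Arg — synonymous.
Codon 8: GUC Val / GUC Val — identical.
Codon 9: AUC Ile / AUC Ile — identical.
Nonsynonymous differences: 4.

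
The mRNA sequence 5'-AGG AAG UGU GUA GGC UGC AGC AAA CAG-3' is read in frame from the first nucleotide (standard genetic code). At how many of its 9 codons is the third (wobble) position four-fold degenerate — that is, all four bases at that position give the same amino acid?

2

Codon 1 AGG (Arg): third position 2-fold.
Codon 2 AAG (Lys): third position 2-fold.
Codon 3 UGU (Cys): third position 2-fold.
Codon 4 GUA (Val): third position 4-fold.
Codon 5 GGC (Gly): third position 4-fold.
Codon 6 UGC (Cys): third position 2-fold.
Codon 7 AGC (Ser): third position 2-fold.
Codon 8 AAA (Lys): third position 2-fold.
Codon 9 CAG (Gln): third position 2-fold.
Four-fold degenerate third positions: 2.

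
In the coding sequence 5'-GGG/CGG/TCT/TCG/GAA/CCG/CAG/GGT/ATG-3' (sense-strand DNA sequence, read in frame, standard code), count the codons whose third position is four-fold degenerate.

6

Codon 1 GGG (Gly): third position 4-fold.
Codon 2 CGG (Arg): third position 4-fold.
Codon 3 TCT (Ser): third position 4-fold.
Codon 4 TCG (Ser): third position 4-fold.
Codon 5 GAA (Glu): third position 2-fold.
Codon 6 CCG (Pro): third position 4-fold.
Codon 7 CAG (Gln): third position 2-fold.
Codon 8 GGT (Gly): third position 4-fold.
Codon 9 ATG (Met): third position 1-fold.
Four-fold degenerate third positions: 6.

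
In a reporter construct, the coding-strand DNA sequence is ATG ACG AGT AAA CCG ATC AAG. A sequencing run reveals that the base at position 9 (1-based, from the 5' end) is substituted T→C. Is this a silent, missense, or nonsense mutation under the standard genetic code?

silent

Position 9 falls in codon 3: AGT → Ser.
After the substitution the codon is AGC → Ser.
Both encode Ser, so the change is synonymous.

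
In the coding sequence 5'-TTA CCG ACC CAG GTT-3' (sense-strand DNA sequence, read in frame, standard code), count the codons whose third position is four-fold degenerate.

3

Codon 1 TTA (Leu): third position 2-fold.
Codon 2 CCG (Pro): third position 4-fold.
Codon 3 ACC (Thr): third position 4-fold.
Codon 4 CAG (Gln): third position 2-fold.
Codon 5 GTT (Val): third position 4-fold.
Four-fold degenerate third positions: 3.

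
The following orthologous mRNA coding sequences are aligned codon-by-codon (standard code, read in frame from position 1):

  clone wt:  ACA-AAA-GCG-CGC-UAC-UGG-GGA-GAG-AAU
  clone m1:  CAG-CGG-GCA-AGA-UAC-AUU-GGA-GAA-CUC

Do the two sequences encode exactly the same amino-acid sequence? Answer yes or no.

no

Codon 1: ACA Thr / CAG Gln — nonsynonymous.
Codon 2: AAA Lys / CGG Arg — nonsynonymous.
Codon 3: GCG Ala / GCA Ala — synonymous.
Codon 4: CGC Arg / AGA Arg — synonymous.
Codon 5: UAC Tyr / UAC Tyr — identical.
Codon 6: UGG Trp / AUU Ile — nonsynonymous.
Codon 7: GGA Gly / GGA Gly — identical.
Codon 8: GAG Glu / GAA Glu — synonymous.
Codon 9: AAU Asn / CUC Leu — nonsynonymous.
Nonsynonymous differences: 4 → different protein.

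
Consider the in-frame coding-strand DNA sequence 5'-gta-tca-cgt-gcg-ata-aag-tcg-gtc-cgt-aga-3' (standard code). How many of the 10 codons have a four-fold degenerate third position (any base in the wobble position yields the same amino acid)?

7

Codon 1 GTA (Val): third position 4-fold.
Codon 2 TCA (Ser): third position 4-fold.
Codon 3 CGT (Arg): third position 4-fold.
Codon 4 GCG (Ala): third position 4-fold.
Codon 5 ATA (Ile): third position 3-fold.
Codon 6 AAG (Lys): third position 2-fold.
Codon 7 TCG (Ser): third position 4-fold.
Codon 8 GTC (Val): third position 4-fold.
Codon 9 CGT (Arg): third position 4-fold.
Codon 10 AGA (Arg): third position 2-fold.
Four-fold degenerate third positions: 7.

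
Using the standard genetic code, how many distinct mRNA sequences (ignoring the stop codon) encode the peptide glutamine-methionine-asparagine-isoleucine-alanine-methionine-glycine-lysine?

384

Gln: 2 codons.
Met: 1 codon.
Asn: 2 codons.
Ile: 3 codons.
Ala: 4 codons.
Met: 1 codon.
Gly: 4 codons.
Lys: 2 codons.
2 × 1 × 2 × 3 × 4 × 1 × 4 × 2 = 384.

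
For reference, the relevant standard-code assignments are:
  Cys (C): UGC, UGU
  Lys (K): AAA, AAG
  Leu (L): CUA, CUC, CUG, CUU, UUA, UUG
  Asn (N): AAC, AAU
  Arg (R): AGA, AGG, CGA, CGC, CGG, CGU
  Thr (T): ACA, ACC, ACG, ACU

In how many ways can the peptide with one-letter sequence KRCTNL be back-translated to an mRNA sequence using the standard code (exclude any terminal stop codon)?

Lys: 2 codons.
Arg: 6 codons.
Cys: 2 codons.
Thr: 4 codons.
Asn: 2 codons.
Leu: 6 codons.
2 × 6 × 2 × 4 × 2 × 6 = 1152.

1152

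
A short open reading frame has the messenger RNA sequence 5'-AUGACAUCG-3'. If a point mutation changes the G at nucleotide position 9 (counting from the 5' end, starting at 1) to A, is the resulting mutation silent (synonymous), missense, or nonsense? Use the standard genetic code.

Position 9 falls in codon 3: UCG → Ser.
After the substitution the codon is UCA → Ser.
Both encode Ser, so the change is synonymous.

silent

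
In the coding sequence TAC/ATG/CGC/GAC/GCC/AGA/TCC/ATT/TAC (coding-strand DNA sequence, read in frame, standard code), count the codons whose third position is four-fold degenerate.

3

Codon 1 TAC (Tyr): third position 2-fold.
Codon 2 ATG (Met): third position 1-fold.
Codon 3 CGC (Arg): third position 4-fold.
Codon 4 GAC (Asp): third position 2-fold.
Codon 5 GCC (Ala): third position 4-fold.
Codon 6 AGA (Arg): third position 2-fold.
Codon 7 TCC (Ser): third position 4-fold.
Codon 8 ATT (Ile): third position 3-fold.
Codon 9 TAC (Tyr): third position 2-fold.
Four-fold degenerate third positions: 3.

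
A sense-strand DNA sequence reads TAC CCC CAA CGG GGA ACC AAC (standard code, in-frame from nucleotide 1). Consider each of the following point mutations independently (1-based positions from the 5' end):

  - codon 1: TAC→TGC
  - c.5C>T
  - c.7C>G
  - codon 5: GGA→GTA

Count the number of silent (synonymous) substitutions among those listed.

Codon 1: TAC (Tyr) → TGC (Cys) — missense.
Codon 2: CCC (Pro) → CTC (Leu) — missense.
Codon 3: CAA (Gln) → GAA (Glu) — missense.
Codon 5: GGA (Gly) → GTA (Val) — missense.
Synonymous: 0 of 4.

0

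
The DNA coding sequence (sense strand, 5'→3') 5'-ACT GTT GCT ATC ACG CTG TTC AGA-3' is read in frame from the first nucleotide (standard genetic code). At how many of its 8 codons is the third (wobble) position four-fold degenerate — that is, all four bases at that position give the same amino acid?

5

Codon 1 ACT (Thr): third position 4-fold.
Codon 2 GTT (Val): third position 4-fold.
Codon 3 GCT (Ala): third position 4-fold.
Codon 4 ATC (Ile): third position 3-fold.
Codon 5 ACG (Thr): third position 4-fold.
Codon 6 CTG (Leu): third position 4-fold.
Codon 7 TTC (Phe): third position 2-fold.
Codon 8 AGA (Arg): third position 2-fold.
Four-fold degenerate third positions: 5.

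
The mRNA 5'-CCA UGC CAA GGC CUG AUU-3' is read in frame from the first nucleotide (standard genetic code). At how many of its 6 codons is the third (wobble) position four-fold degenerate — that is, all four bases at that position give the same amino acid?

Codon 1 CCA (Pro): third position 4-fold.
Codon 2 UGC (Cys): third position 2-fold.
Codon 3 CAA (Gln): third position 2-fold.
Codon 4 GGC (Gly): third position 4-fold.
Codon 5 CUG (Leu): third position 4-fold.
Codon 6 AUU (Ile): third position 3-fold.
Four-fold degenerate third positions: 3.

3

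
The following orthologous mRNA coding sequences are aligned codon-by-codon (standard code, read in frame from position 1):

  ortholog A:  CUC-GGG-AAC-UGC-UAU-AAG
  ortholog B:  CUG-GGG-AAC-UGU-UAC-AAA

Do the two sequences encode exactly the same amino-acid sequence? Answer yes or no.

yes

Codon 1: CUC Leu / CUG Leu — synonymous.
Codon 2: GGG Gly / GGG Gly — identical.
Codon 3: AAC Asn / AAC Asn — identical.
Codon 4: UGC Cys / UGU Cys — synonymous.
Codon 5: UAU Tyr / UAC Tyr — synonymous.
Codon 6: AAG Lys / AAA Lys — synonymous.
Nonsynonymous differences: 0 → same protein.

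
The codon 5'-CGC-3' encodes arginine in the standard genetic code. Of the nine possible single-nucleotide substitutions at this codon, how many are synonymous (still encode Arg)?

3

Position 1: none → 0 synonymous.
Position 2: none → 0 synonymous.
Position 3: CGU, CGA, CGG → 3 synonymous.
Total: 0 + 0 + 3 = 3.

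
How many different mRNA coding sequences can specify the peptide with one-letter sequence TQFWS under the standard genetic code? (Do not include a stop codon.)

Thr: 4 codons.
Gln: 2 codons.
Phe: 2 codons.
Trp: 1 codon.
Ser: 6 codons.
4 × 2 × 2 × 1 × 6 = 96.

96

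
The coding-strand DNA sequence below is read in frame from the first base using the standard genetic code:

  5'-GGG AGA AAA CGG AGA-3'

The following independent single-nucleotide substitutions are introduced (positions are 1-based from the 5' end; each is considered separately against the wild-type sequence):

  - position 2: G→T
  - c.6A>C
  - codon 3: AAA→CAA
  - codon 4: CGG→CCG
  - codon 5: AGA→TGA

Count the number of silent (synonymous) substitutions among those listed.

0

Codon 1: GGG (Gly) → GTG (Val) — missense.
Codon 2: AGA (Arg) → AGC (Ser) — missense.
Codon 3: AAA (Lys) → CAA (Gln) — missense.
Codon 4: CGG (Arg) → CCG (Pro) — missense.
Codon 5: AGA (Arg) → TGA (Stop) — nonsense.
Synonymous: 0 of 5.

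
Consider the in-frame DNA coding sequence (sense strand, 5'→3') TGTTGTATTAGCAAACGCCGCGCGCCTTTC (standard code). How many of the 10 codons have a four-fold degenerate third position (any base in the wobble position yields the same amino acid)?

Codon 1 TGT (Cys): third position 2-fold.
Codon 2 TGT (Cys): third position 2-fold.
Codon 3 ATT (Ile): third position 3-fold.
Codon 4 AGC (Ser): third position 2-fold.
Codon 5 AAA (Lys): third position 2-fold.
Codon 6 CGC (Arg): third position 4-fold.
Codon 7 CGC (Arg): third position 4-fold.
Codon 8 GCG (Ala): third position 4-fold.
Codon 9 CCT (Pro): third position 4-fold.
Codon 10 TTC (Phe): third position 2-fold.
Four-fold degenerate third positions: 4.

4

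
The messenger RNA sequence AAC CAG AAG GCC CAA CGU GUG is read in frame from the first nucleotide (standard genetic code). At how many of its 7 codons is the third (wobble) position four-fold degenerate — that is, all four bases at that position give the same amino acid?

3

Codon 1 AAC (Asn): third position 2-fold.
Codon 2 CAG (Gln): third position 2-fold.
Codon 3 AAG (Lys): third position 2-fold.
Codon 4 GCC (Ala): third position 4-fold.
Codon 5 CAA (Gln): third position 2-fold.
Codon 6 CGU (Arg): third position 4-fold.
Codon 7 GUG (Val): third position 4-fold.
Four-fold degenerate third positions: 3.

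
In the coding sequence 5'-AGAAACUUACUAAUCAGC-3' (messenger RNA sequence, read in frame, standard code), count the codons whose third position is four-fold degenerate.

1

Codon 1 AGA (Arg): third position 2-fold.
Codon 2 AAC (Asn): third position 2-fold.
Codon 3 UUA (Leu): third position 2-fold.
Codon 4 CUA (Leu): third position 4-fold.
Codon 5 AUC (Ile): third position 3-fold.
Codon 6 AGC (Ser): third position 2-fold.
Four-fold degenerate third positions: 1.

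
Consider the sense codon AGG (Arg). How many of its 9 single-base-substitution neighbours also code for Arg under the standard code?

Position 1: CGG → 1 synonymous.
Position 2: none → 0 synonymous.
Position 3: AGA → 1 synonymous.
Total: 1 + 0 + 1 = 2.

2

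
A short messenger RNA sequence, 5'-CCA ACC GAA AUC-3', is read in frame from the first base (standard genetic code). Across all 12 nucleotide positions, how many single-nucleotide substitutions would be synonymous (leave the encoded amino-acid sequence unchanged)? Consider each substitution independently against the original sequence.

Codon 1 (CCA, Pro): 3 synonymous substitutions.
Codon 2 (ACC, Thr): 3 synonymous substitutions.
Codon 3 (GAA, Glu): 1 synonymous substitution.
Codon 4 (AUC, Ile): 2 synonymous substitutions.
Total: 3 + 3 + 1 + 2 = 9.

9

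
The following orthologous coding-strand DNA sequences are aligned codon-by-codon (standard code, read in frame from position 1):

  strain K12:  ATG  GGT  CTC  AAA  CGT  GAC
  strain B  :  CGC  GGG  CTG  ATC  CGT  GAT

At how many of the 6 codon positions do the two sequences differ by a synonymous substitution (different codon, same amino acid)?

Codon 1: ATG Met / CGC Arg — nonsynonymous.
Codon 2: GGT Gly / GGG Gly — synonymous.
Codon 3: CTC Leu / CTG Leu — synonymous.
Codon 4: AAA Lys / ATC Ile — nonsynonymous.
Codon 5: CGT Arg / CGT Arg — identical.
Codon 6: GAC Asp / GAT Asp — synonymous.
Synonymous differences: 3.

3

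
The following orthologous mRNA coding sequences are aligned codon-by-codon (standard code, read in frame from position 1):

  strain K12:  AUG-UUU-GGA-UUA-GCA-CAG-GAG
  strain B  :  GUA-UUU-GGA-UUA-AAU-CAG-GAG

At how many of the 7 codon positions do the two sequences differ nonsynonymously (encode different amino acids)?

Codon 1: AUG Met / GUA Val — nonsynonymous.
Codon 2: UUU Phe / UUU Phe — identical.
Codon 3: GGA Gly / GGA Gly — identical.
Codon 4: UUA Leu / UUA Leu — identical.
Codon 5: GCA Ala / AAU Asn — nonsynonymous.
Codon 6: CAG Gln / CAG Gln — identical.
Codon 7: GAG Glu / GAG Glu — identical.
Nonsynonymous differences: 2.

2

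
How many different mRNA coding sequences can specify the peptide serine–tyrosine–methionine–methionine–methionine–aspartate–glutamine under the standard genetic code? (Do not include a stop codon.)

Ser: 6 codons.
Tyr: 2 codons.
Met: 1 codon.
Met: 1 codon.
Met: 1 codon.
Asp: 2 codons.
Gln: 2 codons.
6 × 2 × 1 × 1 × 1 × 2 × 2 = 48.

48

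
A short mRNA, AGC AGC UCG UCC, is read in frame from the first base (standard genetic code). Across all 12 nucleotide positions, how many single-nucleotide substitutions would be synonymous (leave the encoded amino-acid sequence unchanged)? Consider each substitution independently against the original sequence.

8

Codon 1 (AGC, Ser): 1 synonymous substitution.
Codon 2 (AGC, Ser): 1 synonymous substitution.
Codon 3 (UCG, Ser): 3 synonymous substitutions.
Codon 4 (UCC, Ser): 3 synonymous substitutions.
Total: 1 + 1 + 3 + 3 = 8.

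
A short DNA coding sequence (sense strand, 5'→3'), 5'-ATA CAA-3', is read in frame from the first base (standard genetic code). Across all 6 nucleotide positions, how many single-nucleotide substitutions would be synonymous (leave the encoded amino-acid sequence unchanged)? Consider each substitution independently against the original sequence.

Codon 1 (ATA, Ile): 2 synonymous substitutions.
Codon 2 (CAA, Gln): 1 synonymous substitution.
Total: 2 + 1 = 3.

3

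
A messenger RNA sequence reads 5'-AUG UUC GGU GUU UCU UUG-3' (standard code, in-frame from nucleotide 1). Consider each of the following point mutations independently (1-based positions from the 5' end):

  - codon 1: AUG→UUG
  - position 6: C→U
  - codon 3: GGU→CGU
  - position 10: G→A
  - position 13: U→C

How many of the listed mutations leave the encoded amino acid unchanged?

1

Codon 1: AUG (Met) → UUG (Leu) — missense.
Codon 2: UUC (Phe) → UUU (Phe) — synonymous.
Codon 3: GGU (Gly) → CGU (Arg) — missense.
Codon 4: GUU (Val) → AUU (Ile) — missense.
Codon 5: UCU (Ser) → CCU (Pro) — missense.
Synonymous: 1 of 5.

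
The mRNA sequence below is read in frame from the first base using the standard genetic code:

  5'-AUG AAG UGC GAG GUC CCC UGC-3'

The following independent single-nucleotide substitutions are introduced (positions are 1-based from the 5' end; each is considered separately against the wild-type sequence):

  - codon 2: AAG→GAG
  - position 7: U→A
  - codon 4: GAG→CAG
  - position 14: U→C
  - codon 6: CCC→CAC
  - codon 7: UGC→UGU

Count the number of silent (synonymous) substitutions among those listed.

Codon 2: AAG (Lys) → GAG (Glu) — missense.
Codon 3: UGC (Cys) → AGC (Ser) — missense.
Codon 4: GAG (Glu) → CAG (Gln) — missense.
Codon 5: GUC (Val) → GCC (Ala) — missense.
Codon 6: CCC (Pro) → CAC (His) — missense.
Codon 7: UGC (Cys) → UGU (Cys) — synonymous.
Synonymous: 1 of 6.

1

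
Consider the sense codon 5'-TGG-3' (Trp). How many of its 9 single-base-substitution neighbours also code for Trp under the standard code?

0

Position 1: none → 0 synonymous.
Position 2: none → 0 synonymous.
Position 3: none → 0 synonymous.
Total: 0 + 0 + 0 = 0.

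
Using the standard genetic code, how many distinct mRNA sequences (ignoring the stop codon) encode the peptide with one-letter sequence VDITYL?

1152

Val: 4 codons.
Asp: 2 codons.
Ile: 3 codons.
Thr: 4 codons.
Tyr: 2 codons.
Leu: 6 codons.
4 × 2 × 3 × 4 × 2 × 6 = 1152.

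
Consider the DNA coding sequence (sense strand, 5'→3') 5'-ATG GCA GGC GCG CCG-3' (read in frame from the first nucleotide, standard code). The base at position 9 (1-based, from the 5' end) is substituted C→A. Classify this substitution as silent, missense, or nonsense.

Position 9 falls in codon 3: GGC → Gly.
After the substitution the codon is GGA → Gly.
Both encode Gly, so the change is synonymous.

silent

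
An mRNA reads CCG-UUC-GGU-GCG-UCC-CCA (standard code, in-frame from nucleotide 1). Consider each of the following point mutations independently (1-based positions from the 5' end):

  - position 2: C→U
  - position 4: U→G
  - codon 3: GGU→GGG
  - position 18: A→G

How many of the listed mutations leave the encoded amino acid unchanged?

2

Codon 1: CCG (Pro) → CUG (Leu) — missense.
Codon 2: UUC (Phe) → GUC (Val) — missense.
Codon 3: GGU (Gly) → GGG (Gly) — synonymous.
Codon 6: CCA (Pro) → CCG (Pro) — synonymous.
Synonymous: 2 of 4.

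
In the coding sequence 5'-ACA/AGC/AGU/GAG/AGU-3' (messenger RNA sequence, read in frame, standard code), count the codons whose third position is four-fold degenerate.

1

Codon 1 ACA (Thr): third position 4-fold.
Codon 2 AGC (Ser): third position 2-fold.
Codon 3 AGU (Ser): third position 2-fold.
Codon 4 GAG (Glu): third position 2-fold.
Codon 5 AGU (Ser): third position 2-fold.
Four-fold degenerate third positions: 1.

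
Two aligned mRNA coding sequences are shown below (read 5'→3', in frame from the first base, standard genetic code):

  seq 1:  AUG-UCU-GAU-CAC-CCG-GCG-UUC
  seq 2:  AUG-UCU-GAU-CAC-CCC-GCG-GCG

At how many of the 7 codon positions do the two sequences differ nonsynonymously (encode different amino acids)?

Codon 1: AUG Met / AUG Met — identical.
Codon 2: UCU Ser / UCU Ser — identical.
Codon 3: GAU Asp / GAU Asp — identical.
Codon 4: CAC His / CAC His — identical.
Codon 5: CCG Pro / CCC Pro — synonymous.
Codon 6: GCG Ala / GCG Ala — identical.
Codon 7: UUC Phe / GCG Ala — nonsynonymous.
Nonsynonymous differences: 1.

1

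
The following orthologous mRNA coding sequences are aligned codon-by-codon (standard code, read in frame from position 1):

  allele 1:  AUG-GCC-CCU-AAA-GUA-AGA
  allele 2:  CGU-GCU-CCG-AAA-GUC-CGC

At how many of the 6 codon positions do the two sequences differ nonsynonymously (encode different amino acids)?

Codon 1: AUG Met / CGU Arg — nonsynonymous.
Codon 2: GCC Ala / GCU Ala — synonymous.
Codon 3: CCU Pro / CCG Pro — synonymous.
Codon 4: AAA Lys / AAA Lys — identical.
Codon 5: GUA Val / GUC Val — synonymous.
Codon 6: AGA Arg / CGC Arg — synonymous.
Nonsynonymous differences: 1.

1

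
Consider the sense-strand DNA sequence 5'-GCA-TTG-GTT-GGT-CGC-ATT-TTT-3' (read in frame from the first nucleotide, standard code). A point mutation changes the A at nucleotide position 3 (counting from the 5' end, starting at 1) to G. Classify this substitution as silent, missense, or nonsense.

Position 3 falls in codon 1: GCA → Ala.
After the substitution the codon is GCG → Ala.
Both encode Ala, so the change is synonymous.

silent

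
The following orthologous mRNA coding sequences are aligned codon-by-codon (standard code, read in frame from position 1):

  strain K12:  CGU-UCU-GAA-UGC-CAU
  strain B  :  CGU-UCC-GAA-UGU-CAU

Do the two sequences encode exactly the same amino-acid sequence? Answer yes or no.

yes

Codon 1: CGU Arg / CGU Arg — identical.
Codon 2: UCU Ser / UCC Ser — synonymous.
Codon 3: GAA Glu / GAA Glu — identical.
Codon 4: UGC Cys / UGU Cys — synonymous.
Codon 5: CAU His / CAU His — identical.
Nonsynonymous differences: 0 → same protein.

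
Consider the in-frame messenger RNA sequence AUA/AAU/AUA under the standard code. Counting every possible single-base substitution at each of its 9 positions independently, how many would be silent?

Codon 1 (AUA, Ile): 2 synonymous substitutions.
Codon 2 (AAU, Asn): 1 synonymous substitution.
Codon 3 (AUA, Ile): 2 synonymous substitutions.
Total: 2 + 1 + 2 = 5.

5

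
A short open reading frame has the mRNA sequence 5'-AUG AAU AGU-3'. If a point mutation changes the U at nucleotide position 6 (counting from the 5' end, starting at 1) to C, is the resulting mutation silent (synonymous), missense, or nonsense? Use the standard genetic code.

Position 6 falls in codon 2: AAU → Asn.
After the substitution the codon is AAC → Asn.
Both encode Asn, so the change is synonymous.

silent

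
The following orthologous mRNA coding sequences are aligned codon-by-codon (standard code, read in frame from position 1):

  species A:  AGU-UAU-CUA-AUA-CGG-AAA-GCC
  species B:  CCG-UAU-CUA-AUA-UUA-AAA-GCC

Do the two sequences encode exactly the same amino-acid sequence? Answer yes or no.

Codon 1: AGU Ser / CCG Pro — nonsynonymous.
Codon 2: UAU Tyr / UAU Tyr — identical.
Codon 3: CUA Leu / CUA Leu — identical.
Codon 4: AUA Ile / AUA Ile — identical.
Codon 5: CGG Arg / UUA Leu — nonsynonymous.
Codon 6: AAA Lys / AAA Lys — identical.
Codon 7: GCC Ala / GCC Ala — identical.
Nonsynonymous differences: 2 → different protein.

no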